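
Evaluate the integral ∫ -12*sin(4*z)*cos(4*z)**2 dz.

Let u = cos(4*z), so du = (-4*sin(4*z)) dz.
Rewriting, the integral becomes 3·∫ u^2 du = 3·u^3/3.
Substituting back, u = cos(4*z).

cos(4*z)**3 + C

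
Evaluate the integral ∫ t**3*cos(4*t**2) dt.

t**2*sin(4*t**2)/8 + cos(4*t**2)/32 + C

Let u = t², du = 2t dt; rewrite as (1/2)∫ u^1·cos(4u) du.
Now integrate by parts 1 time.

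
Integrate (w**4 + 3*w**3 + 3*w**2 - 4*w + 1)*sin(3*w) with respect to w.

Use integration by parts with u = w**4 + 3*w**3 + 3*w**2 - 4*w + 1, dv = sin(3*w) dw, so v = -cos(3*w)/3.
Apply parts 4 times (tabular method): alternate signs, differentiate u down to 0, integrate dv up.

-w**4*cos(3*w)/3 + 4*w**3*sin(3*w)/9 - w**3*cos(3*w) + w**2*sin(3*w) - 5*w**2*cos(3*w)/9 + 10*w*sin(3*w)/27 + 2*w*cos(3*w) - 2*sin(3*w)/3 - 17*cos(3*w)/81 + C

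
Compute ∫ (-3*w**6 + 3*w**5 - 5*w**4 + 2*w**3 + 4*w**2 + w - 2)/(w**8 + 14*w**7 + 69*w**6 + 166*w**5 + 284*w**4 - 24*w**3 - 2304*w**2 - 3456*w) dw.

log(w)/1728 - log(w - 2)/208 - 93*log(w + 2)/416 - 37691*log(w + 4)/8000 + 21259*log(w + 6)/4320 + 397*log(w**2 + 9)/43875 + 316*atan(w/3)/3375 - 557/(80*w + 320) + C

Factor the denominator: w*(w - 2)*(w + 2)*(w + 4)**2*(w + 6)*(w**2 + 9).
Partial-fraction decomposition: 2*(397*w + 6162)/(43875*(w**2 + 9)) + 21259/(4320*(w + 6)) - 37691/(8000*(w + 4)) + 557/(80*(w + 4)**2) - 93/(416*(w + 2)) - 1/(208*(w - 2)) + 1/(1728*w).
Integrate each term; A/(w−a) gives A·log|w−a|; the (Bw+D)/(w²+p²) term gives a log and an atan.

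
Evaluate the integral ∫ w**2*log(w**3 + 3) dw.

Let u = w**3 + 3, so du = (3*w**2) dw.
The integral becomes (1/3)·∫ log(u) du; integrate by parts with u′=log(u), dv′=du.

w**3*log(w**3 + 3)/3 - w**3/3 + log(w**3 + 3) + C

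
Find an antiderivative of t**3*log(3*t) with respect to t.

Use integration by parts with u = log(3*t), dv = t**3 dt.
Then du = 1/t dt and v = t**4/4.

t**4*(log(t) + log(3))/4 - t**4/16 + C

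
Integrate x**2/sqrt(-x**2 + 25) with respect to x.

-x*sqrt(-x**2 + 25)/2 + 25*asin(x/5)/2 + C

Substitute x = 5·sin(θ), so dx = 5·cos(θ) dθ and the radical becomes sqrt(-x**2 + 25) = 5·cos(θ) by the Pythagorean identity.
Integrate the resulting trig expression in θ, then back-substitute θ = asin(x/5), sin(θ) = x/5, cos(θ) = sqrt(-x**2 + 25)/5 (absorbing any constant into C).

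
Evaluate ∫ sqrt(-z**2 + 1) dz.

z*sqrt(-z**2 + 1)/2 + asin(z)/2 + C

Substitute z = sin(θ), so dz = cos(θ) dθ and the radical becomes sqrt(-z**2 + 1) = cos(θ) by the Pythagorean identity.
Integrate the resulting trig expression in θ, then back-substitute θ = asin(z), sin(θ) = z, cos(θ) = sqrt(-z**2 + 1) (absorbing any constant into C).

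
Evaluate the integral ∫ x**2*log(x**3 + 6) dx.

x**3*log(x**3 + 6)/3 - x**3/3 + 2*log(x**3 + 6) + C

Let u = x**3 + 6, so du = (3*x**2) dx.
The integral becomes (1/3)·∫ log(u) du; integrate by parts with u′=log(u), dv′=du.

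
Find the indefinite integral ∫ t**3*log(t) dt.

Use integration by parts with u = log(t), dv = t**3 dt.
Then du = 1/t dt and v = t**4/4.

t**4*log(t)/4 - t**4/16 + C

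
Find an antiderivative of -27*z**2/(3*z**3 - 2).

-3*log(3*z**3 - 2) + C

Let u = 3*z**3 - 2, so du = (9*z**2) dz.
Rewriting, the integral becomes -3·∫ 1/u du = -3·log(u).
Substituting back, u = 3*z**3 - 2.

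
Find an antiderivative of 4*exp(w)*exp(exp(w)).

Let u = exp(w), so du = (exp(w)) dw.
Rewriting, the integral becomes 4·∫ e^u du = 4·e^u.
Substituting back, u = exp(w).

4*exp(exp(w)) + C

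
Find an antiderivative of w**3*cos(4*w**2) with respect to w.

Let u = w², du = 2w dw; rewrite as (1/2)∫ u^1·cos(4u) du.
Now integrate by parts 1 time.

w**2*sin(4*w**2)/8 + cos(4*w**2)/32 + C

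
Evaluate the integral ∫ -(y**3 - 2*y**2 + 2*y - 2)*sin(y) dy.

Use integration by parts with u = y**3 - 2*y**2 + 2*y - 2, dv = -sin(y) dy, so v = cos(y).
Apply parts 3 times (tabular method): alternate signs, differentiate u down to 0, integrate dv up.

y**3*cos(y) - 3*y**2*sin(y) - 2*y**2*cos(y) + 4*y*sin(y) - 4*y*cos(y) + 4*sin(y) + 2*cos(y) + C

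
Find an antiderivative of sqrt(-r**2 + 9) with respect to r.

Substitute r = 3·sin(θ), so dr = 3·cos(θ) dθ and the radical becomes sqrt(-r**2 + 9) = 3·cos(θ) by the Pythagorean identity.
Integrate the resulting trig expression in θ, then back-substitute θ = asin(r/3), sin(θ) = r/3, cos(θ) = sqrt(-r**2 + 9)/3 (absorbing any constant into C).

r*sqrt(-r**2 + 9)/2 + 9*asin(r/3)/2 + C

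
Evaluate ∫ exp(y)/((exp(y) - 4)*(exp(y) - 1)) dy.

Let u = e^y, du = e^y dy.
The integral becomes ∫ du/((u-1)(u-4)); decompose into partial fractions.

log(exp(y) - 4)/3 - log(exp(y) - 1)/3 + C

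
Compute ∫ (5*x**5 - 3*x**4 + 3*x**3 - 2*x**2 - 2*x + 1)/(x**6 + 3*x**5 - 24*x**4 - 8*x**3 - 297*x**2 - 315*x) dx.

Factor the denominator: x*(x - 5)*(x + 1)*(x + 7)*(x**2 + 9).
Partial-fraction decomposition: 2*(1603*x - 3681)/(4437*(x**2 + 9)) + 46175/(14616*(x + 7)) - 1/(36*(x + 1)) + 7033/(6120*(x - 5)) - 1/(315*x).
Integrate each term; A/(x−a) gives A·log|x−a|; the (Bx+D)/(x²+p²) term gives a log and an atan.

-log(x)/315 + 7033*log(x - 5)/6120 - log(x + 1)/36 + 46175*log(x + 7)/14616 + 1603*log(x**2 + 9)/4437 - 818*atan(x/3)/1479 + C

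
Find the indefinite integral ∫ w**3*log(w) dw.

w**4*log(w)/4 - w**4/16 + C

Use integration by parts with u = log(w), dv = w**3 dw.
Then du = 1/w dw and v = w**4/4.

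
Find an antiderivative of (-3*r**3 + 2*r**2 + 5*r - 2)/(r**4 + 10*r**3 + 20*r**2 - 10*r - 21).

log(r - 1)/32 + log(r + 1)/12 + 41*log(r + 3)/16 - 545*log(r + 7)/96 + C

Factor the denominator: (r - 1)*(r + 1)*(r + 3)*(r + 7).
Partial-fraction decomposition: -545/(96*(r + 7)) + 41/(16*(r + 3)) + 1/(12*(r + 1)) + 1/(32*(r - 1)).
Integrate each term: A/(r−a) contributes A·log|r−a|.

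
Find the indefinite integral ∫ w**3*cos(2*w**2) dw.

w**2*sin(2*w**2)/4 + cos(2*w**2)/8 + C

Let u = w², du = 2w dw; rewrite as (1/2)∫ u^1·cos(2u) du.
Now integrate by parts 1 time.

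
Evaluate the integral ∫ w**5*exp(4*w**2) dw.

Let u = w², du = 2w dw; rewrite as (1/2)∫ u^2·exp(4u) du.
Now integrate by parts 2 times.

(8*w**4 - 4*w**2 + 1)*exp(4*w**2)/64 + C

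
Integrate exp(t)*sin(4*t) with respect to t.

Let I denote the integral. Integrate by parts with u = sin(4*t), dv = exp(t) dt, so v = exp(t): I = exp(t)*sin(4*t) − 4·∫ exp(t)*cos(4*t) dt.
Apply parts again with u = cos(4*t), dv = exp(t) dt: ∫ exp(t)*cos(4*t) dt = exp(t)*cos(4*t) + 4·I. Substituting back brings back I: I = exp(t)*sin(4*t) - 4*exp(t)*cos(4*t) − 16·I.
Solving for I: (1 + 16)·I equals the remaining terms, so I = (1/17)·(exp(t)*sin(4*t) - 4*exp(t)*cos(4*t)).

exp(t)*sin(4*t)/17 - 4*exp(t)*cos(4*t)/17 + C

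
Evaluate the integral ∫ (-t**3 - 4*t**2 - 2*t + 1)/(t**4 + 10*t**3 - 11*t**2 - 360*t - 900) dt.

Factor the denominator: (t - 6)*(t + 5)**2*(t + 6).
Partial-fraction decomposition: -85/(12*(t + 6)) + 767/(121*(t + 5)) - 36/(11*(t + 5)**2) - 371/(1452*(t - 6)).
Integrate each term; A/(t−a) gives A·log|t−a|; A/(t−a)² gives −A/(t−a).

-371*log(t - 6)/1452 + 767*log(t + 5)/121 - 85*log(t + 6)/12 + 36/(11*t + 55) + C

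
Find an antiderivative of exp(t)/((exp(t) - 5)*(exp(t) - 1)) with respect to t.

log(exp(t) - 5)/4 - log(exp(t) - 1)/4 + C

Let u = e^t, du = e^t dt.
The integral becomes ∫ du/((u-1)(u-5)); decompose into partial fractions.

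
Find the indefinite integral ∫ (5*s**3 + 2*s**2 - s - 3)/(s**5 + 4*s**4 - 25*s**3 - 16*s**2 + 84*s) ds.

-log(s)/28 + 49*log(s - 3)/50 - 43*log(s - 2)/72 + 33*log(s + 2)/200 - 1613*log(s + 7)/3150 + C

Factor the denominator: s*(s - 3)*(s - 2)*(s + 2)*(s + 7).
Partial-fraction decomposition: -1613/(3150*(s + 7)) + 33/(200*(s + 2)) - 43/(72*(s - 2)) + 49/(50*(s - 3)) - 1/(28*s).
Integrate each term: A/(s−a) contributes A·log|s−a|.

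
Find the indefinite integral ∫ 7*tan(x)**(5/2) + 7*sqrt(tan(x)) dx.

14*tan(x)**(3/2)/3 + C

Let u = tan(x), so du = (tan(x)**2 + 1) dx.
Rewriting, the integral becomes 7·∫ √u du = 7·(2/3)u^(3/2).
Substituting back, u = tan(x).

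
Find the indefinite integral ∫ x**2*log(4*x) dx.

x**3*(log(x) + 2*log(2))/3 - x**3/9 + C

Use integration by parts with u = log(4*x), dv = x**2 dx.
Then du = 1/x dx and v = x**3/3.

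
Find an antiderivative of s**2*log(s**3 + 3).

Let u = s**3 + 3, so du = (3*s**2) ds.
The integral becomes (1/3)·∫ log(u) du; integrate by parts with u′=log(u), dv′=du.

s**3*log(s**3 + 3)/3 - s**3/3 + log(s**3 + 3) + C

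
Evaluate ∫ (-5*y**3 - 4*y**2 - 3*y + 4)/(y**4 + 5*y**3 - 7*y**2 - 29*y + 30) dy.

Factor the denominator: (y - 2)*(y - 1)*(y + 3)*(y + 5).
Partial-fraction decomposition: -136/(21*(y + 5)) + 14/(5*(y + 3)) + 1/(3*(y - 1)) - 58/(35*(y - 2)).
Integrate each term: A/(y−a) contributes A·log|y−a|.

-58*log(y - 2)/35 + log(y - 1)/3 + 14*log(y + 3)/5 - 136*log(y + 5)/21 + C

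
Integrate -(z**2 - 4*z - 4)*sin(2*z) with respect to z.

z**2*cos(2*z)/2 - z*sin(2*z)/2 - 2*z*cos(2*z) + sin(2*z) - 9*cos(2*z)/4 + C

Use integration by parts with u = z**2 - 4*z - 4, dv = -sin(2*z) dz, so v = cos(2*z)/2.
Apply parts 2 times (tabular method): alternate signs, differentiate u down to 0, integrate dv up.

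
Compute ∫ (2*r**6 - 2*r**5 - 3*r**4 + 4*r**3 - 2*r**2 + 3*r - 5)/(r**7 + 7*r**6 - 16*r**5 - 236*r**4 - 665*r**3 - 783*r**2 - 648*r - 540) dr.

74677*log(r - 6)/263736 - 31*log(r + 2)/40 - 124961*log(r + 3)/16200 + 11685*log(r + 5)/1144 - 417*log(r**2 + 1)/96200 + 421*atan(r)/48100 - 1561/(180*r + 540) + C

Factor the denominator: (r - 6)*(r + 2)*(r + 3)**2*(r + 5)*(r**2 + 1).
Partial-fraction decomposition: -(417*r - 421)/(48100*(r**2 + 1)) + 11685/(1144*(r + 5)) - 124961/(16200*(r + 3)) + 1561/(180*(r + 3)**2) - 31/(40*(r + 2)) + 74677/(263736*(r - 6)).
Integrate each term; A/(r−a) gives A·log|r−a|; the (Br+D)/(r²+p²) term gives a log and an atan.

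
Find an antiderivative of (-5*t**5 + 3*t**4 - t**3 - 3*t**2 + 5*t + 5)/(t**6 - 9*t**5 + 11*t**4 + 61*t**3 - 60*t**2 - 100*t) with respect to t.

Factor the denominator: t*(t - 5)**2*(t - 2)*(t + 1)*(t + 2).
Partial-fraction decomposition: -199/(392*(t + 2)) + 1/(18*(t + 1)) - 13/(24*(t - 2)) - 17447/(4410*(t - 5)) - 464/(21*(t - 5)**2) - 1/(20*t).
Integrate each term; A/(t−a) gives A·log|t−a|; A/(t−a)² gives −A/(t−a).

-log(t)/20 - 17447*log(t - 5)/4410 - 13*log(t - 2)/24 + log(t + 1)/18 - 199*log(t + 2)/392 + 464/(21*t - 105) + C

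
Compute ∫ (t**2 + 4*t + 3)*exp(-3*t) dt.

Use integration by parts with u = t**2 + 4*t + 3, dv = exp(-3*t) dt, so v = -exp(-3*t)/3.
Apply parts 2 times (tabular method): alternate signs, differentiate u down to 0, integrate dv up.

(-9*t**2 - 42*t - 41)*exp(-3*t)/27 + C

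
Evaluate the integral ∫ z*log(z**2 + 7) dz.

Let u = z**2 + 7, so du = (2*z) dz.
The integral becomes (1/2)·∫ log(u) du; integrate by parts with u′=log(u), dv′=du.

z**2*log(z**2 + 7)/2 - z**2/2 + 7*log(z**2 + 7)/2 + C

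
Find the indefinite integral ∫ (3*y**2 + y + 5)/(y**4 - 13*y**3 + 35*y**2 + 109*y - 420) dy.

Factor the denominator: (y - 7)*(y - 5)*(y - 4)*(y + 3).
Partial-fraction decomposition: -29/(560*(y + 3)) + 19/(7*(y - 4)) - 85/(16*(y - 5)) + 53/(20*(y - 7)).
Integrate each term: A/(y−a) contributes A·log|y−a|.

53*log(y - 7)/20 - 85*log(y - 5)/16 + 19*log(y - 4)/7 - 29*log(y + 3)/560 + C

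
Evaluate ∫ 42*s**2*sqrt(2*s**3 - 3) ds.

Let u = 2*s**3 - 3, so du = (6*s**2) ds.
Rewriting, the integral becomes 7·∫ √u du = 7·(2/3)u^(3/2).
Substituting back, u = 2*s**3 - 3.

14*(2*s**3 - 3)**(3/2)/3 + C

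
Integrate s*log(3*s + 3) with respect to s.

s**2*log(3*s + 3)/2 - s**2/4 + s/2 - log(s + 1)/2 + C

Use integration by parts with u = log(3*s + 3), dv = s ds.
Then du = 3/(3*s + 3) ds and v = s**2/2.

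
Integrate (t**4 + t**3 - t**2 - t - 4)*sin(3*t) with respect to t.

Use integration by parts with u = t**4 + t**3 - t**2 - t - 4, dv = sin(3*t) dt, so v = -cos(3*t)/3.
Apply parts 4 times (tabular method): alternate signs, differentiate u down to 0, integrate dv up.

-t**4*cos(3*t)/3 + 4*t**3*sin(3*t)/9 - t**3*cos(3*t)/3 + t**2*sin(3*t)/3 + 7*t**2*cos(3*t)/9 - 14*t*sin(3*t)/27 + 5*t*cos(3*t)/9 - 5*sin(3*t)/27 + 94*cos(3*t)/81 + C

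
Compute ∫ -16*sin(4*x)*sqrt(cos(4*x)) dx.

Let u = cos(4*x), so du = (-4*sin(4*x)) dx.
Rewriting, the integral becomes 4·∫ √u du = 4·(2/3)u^(3/2).
Substituting back, u = cos(4*x).

8*cos(4*x)**(3/2)/3 + C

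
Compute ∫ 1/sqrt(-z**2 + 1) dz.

Substitute z = sin(θ), so dz = cos(θ) dθ and the radical becomes sqrt(-z**2 + 1) = cos(θ) by the Pythagorean identity.
Integrate the resulting trig expression in θ, then back-substitute θ = asin(z), sin(θ) = z, cos(θ) = sqrt(-z**2 + 1) (absorbing any constant into C).

asin(z) + C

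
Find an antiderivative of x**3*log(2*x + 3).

x**4*log(2*x + 3)/4 - x**4/16 + x**3/8 - 9*x**2/32 + 27*x/32 - 81*log(2*x + 3)/64 + C

Use integration by parts with u = log(2*x + 3), dv = x**3 dx.
Then du = 2/(2*x + 3) dx and v = x**4/4.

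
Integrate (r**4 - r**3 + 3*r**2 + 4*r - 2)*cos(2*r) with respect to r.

r**4*sin(2*r)/2 - r**3*sin(2*r)/2 + r**3*cos(2*r) - 3*r**2*cos(2*r)/4 + 11*r*sin(2*r)/4 - sin(2*r) + 11*cos(2*r)/8 + C

Use integration by parts with u = r**4 - r**3 + 3*r**2 + 4*r - 2, dv = cos(2*r) dr, so v = sin(2*r)/2.
Apply parts 4 times (tabular method): alternate signs, differentiate u down to 0, integrate dv up.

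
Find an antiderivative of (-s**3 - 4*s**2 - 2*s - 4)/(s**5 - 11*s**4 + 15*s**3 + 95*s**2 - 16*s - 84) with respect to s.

Factor the denominator: (s - 7)*(s - 6)*(s - 1)*(s + 1)*(s + 2).
Partial-fraction decomposition: -1/(27*(s + 2)) + 5/(112*(s + 1)) - 11/(180*(s - 1)) + 47/(35*(s - 6)) - 557/(432*(s - 7)).
Integrate each term: A/(s−a) contributes A·log|s−a|.

-557*log(s - 7)/432 + 47*log(s - 6)/35 - 11*log(s - 1)/180 + 5*log(s + 1)/112 - log(s + 2)/27 + C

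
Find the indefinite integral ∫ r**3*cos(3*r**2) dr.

r**2*sin(3*r**2)/6 + cos(3*r**2)/18 + C

Let u = r², du = 2r dr; rewrite as (1/2)∫ u^1·cos(3u) du.
Now integrate by parts 1 time.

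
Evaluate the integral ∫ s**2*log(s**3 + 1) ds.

s**3*log(s**3 + 1)/3 - s**3/3 + log(s**3 + 1)/3 + C

Let u = s**3 + 1, so du = (3*s**2) ds.
The integral becomes (1/3)·∫ log(u) du; integrate by parts with u′=log(u), dv′=du.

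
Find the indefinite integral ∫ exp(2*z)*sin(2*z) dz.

Let I denote the integral. Integrate by parts with u = sin(2*z), dv = exp(2*z) dz, so v = exp(2*z)/2: I = exp(2*z)*sin(2*z)/2 − ∫ exp(2*z)*cos(2*z) dz.
Apply parts again with u = cos(2*z), dv = exp(2*z) dz: ∫ exp(2*z)*cos(2*z) dz = exp(2*z)*cos(2*z)/2 + I. Substituting back brings back I: I = exp(2*z)*sin(2*z)/2 - exp(2*z)*cos(2*z)/2 − I.
Solving for I: (1 + 1)·I equals the remaining terms, so I = (1/2)·(exp(2*z)*sin(2*z)/2 - exp(2*z)*cos(2*z)/2).

exp(2*z)*sin(2*z)/4 - exp(2*z)*cos(2*z)/4 + C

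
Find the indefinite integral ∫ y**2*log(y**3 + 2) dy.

y**3*log(y**3 + 2)/3 - y**3/3 + 2*log(y**3 + 2)/3 + C

Let u = y**3 + 2, so du = (3*y**2) dy.
The integral becomes (1/3)·∫ log(u) du; integrate by parts with u′=log(u), dv′=du.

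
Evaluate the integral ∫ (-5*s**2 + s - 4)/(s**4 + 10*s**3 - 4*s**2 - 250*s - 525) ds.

-31*log(s - 5)/240 + 13*log(s + 3)/16 - 67*log(s + 5)/20 + 8*log(s + 7)/3 + C

Factor the denominator: (s - 5)*(s + 3)*(s + 5)*(s + 7).
Partial-fraction decomposition: 8/(3*(s + 7)) - 67/(20*(s + 5)) + 13/(16*(s + 3)) - 31/(240*(s - 5)).
Integrate each term: A/(s−a) contributes A·log|s−a|.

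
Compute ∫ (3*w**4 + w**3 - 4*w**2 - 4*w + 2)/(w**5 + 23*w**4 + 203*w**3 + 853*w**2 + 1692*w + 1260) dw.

17*log(w + 2)/30 - 97*log(w + 3)/12 + 418*log(w + 5)/3 - 1777*log(w + 6)/6 + 3347*log(w + 7)/20 + C

Factor the denominator: (w + 2)*(w + 3)*(w + 5)*(w + 6)*(w + 7).
Partial-fraction decomposition: 3347/(20*(w + 7)) - 1777/(6*(w + 6)) + 418/(3*(w + 5)) - 97/(12*(w + 3)) + 17/(30*(w + 2)).
Integrate each term: A/(w−a) contributes A·log|w−a|.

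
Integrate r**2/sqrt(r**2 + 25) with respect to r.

r*sqrt(r**2 + 25)/2 - 25*log(r + sqrt(r**2 + 25))/2 + C

Substitute r = 5·tan(θ), so dr = 5·sec(θ)^2 dθ and the radical becomes sqrt(r**2 + 25) = 5·sec(θ) by the Pythagorean identity.
Integrate the resulting trig expression in θ, then back-substitute tan(θ) = r/5, sec(θ) = sqrt(r**2 + 25)/5 (absorbing any constant into C).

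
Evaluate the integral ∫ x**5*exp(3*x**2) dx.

Let u = x², du = 2x dx; rewrite as (1/2)∫ u^2·exp(3u) du.
Now integrate by parts 2 times.

(9*x**4 - 6*x**2 + 2)*exp(3*x**2)/54 + C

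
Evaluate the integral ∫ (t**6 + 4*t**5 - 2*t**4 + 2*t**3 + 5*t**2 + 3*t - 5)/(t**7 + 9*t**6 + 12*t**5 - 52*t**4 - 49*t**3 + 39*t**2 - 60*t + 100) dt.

Factor the denominator: (t - 2)*(t - 1)*(t + 2)*(t + 5)**2*(t**2 + 1).
Partial-fraction decomposition: -(3*t + 128)/(1690*(t**2 + 1)) + 153311/(149058*(t + 5)) - 865/(1638*(t + 5)**2) - 103/(540*(t + 2)) - 1/(27*(t - 1)) + 197/(980*(t - 2)).
Integrate each term; A/(t−a) gives A·log|t−a|; the (Bt+D)/(t²+p²) term gives a log and an atan.

197*log(t - 2)/980 - log(t - 1)/27 - 103*log(t + 2)/540 + 153311*log(t + 5)/149058 - 3*log(t**2 + 1)/3380 - 64*atan(t)/845 + 865/(1638*t + 8190) + C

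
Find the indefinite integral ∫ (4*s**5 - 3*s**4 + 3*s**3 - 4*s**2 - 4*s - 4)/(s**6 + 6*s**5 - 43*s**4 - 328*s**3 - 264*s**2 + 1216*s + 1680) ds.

Factor the denominator: (s - 7)*(s - 2)*(s + 2)**2*(s + 5)*(s + 6).
Partial-fraction decomposition: 8941/(416*(s + 6)) - 7417/(378*(s + 5)) + 575/(486*(s + 2)) - 53/(108*(s + 2)**2) - 19/(1120*(s - 2)) + 30413/(31590*(s - 7)).
Integrate each term; A/(s−a) gives A·log|s−a|; A/(s−a)² gives −A/(s−a).

30413*log(s - 7)/31590 - 19*log(s - 2)/1120 + 575*log(s + 2)/486 - 7417*log(s + 5)/378 + 8941*log(s + 6)/416 + 53/(108*s + 216) + C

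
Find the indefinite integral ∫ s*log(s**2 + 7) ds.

Let u = s**2 + 7, so du = (2*s) ds.
The integral becomes (1/2)·∫ log(u) du; integrate by parts with u′=log(u), dv′=du.

s**2*log(s**2 + 7)/2 - s**2/2 + 7*log(s**2 + 7)/2 + C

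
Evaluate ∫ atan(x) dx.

x*atan(x) - log(x**2 + 1)/2 + C

Use integration by parts with u = arctan(x), dv = dx.
Then du = 1/(x**2 + 1) dx.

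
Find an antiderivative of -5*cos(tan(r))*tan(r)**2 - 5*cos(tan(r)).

-5*sin(tan(r)) + C

Let u = tan(r), so du = (tan(r)**2 + 1) dr.
Rewriting, the integral becomes -5·∫ cos(u) du = -5·sin(u).
Substituting back, u = tan(r).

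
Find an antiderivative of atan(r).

r*atan(r) - log(r**2 + 1)/2 + C

Use integration by parts with u = arctan(r), dv = dr.
Then du = 1/(r**2 + 1) dr.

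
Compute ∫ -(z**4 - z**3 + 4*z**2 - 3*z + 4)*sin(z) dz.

z**4*cos(z) - 4*z**3*sin(z) - z**3*cos(z) + 3*z**2*sin(z) - 8*z**2*cos(z) + 16*z*sin(z) + 3*z*cos(z) - 3*sin(z) + 20*cos(z) + C

Use integration by parts with u = z**4 - z**3 + 4*z**2 - 3*z + 4, dv = -sin(z) dz, so v = cos(z).
Apply parts 4 times (tabular method): alternate signs, differentiate u down to 0, integrate dv up.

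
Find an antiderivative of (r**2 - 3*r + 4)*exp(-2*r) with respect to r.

Use integration by parts with u = r**2 - 3*r + 4, dv = exp(-2*r) dr, so v = -exp(-2*r)/2.
Apply parts 2 times (tabular method): alternate signs, differentiate u down to 0, integrate dv up.

(-r**2 + 2*r - 3)*exp(-2*r)/2 + C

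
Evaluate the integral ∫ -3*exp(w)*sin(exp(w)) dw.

Let u = exp(w), so du = (exp(w)) dw.
Rewriting, the integral becomes -3·∫ sin(u) du = -3·-cos(u).
Substituting back, u = exp(w).

3*cos(exp(w)) + C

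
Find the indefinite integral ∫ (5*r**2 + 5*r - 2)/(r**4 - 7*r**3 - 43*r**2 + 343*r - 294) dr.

Factor the denominator: (r - 7)*(r - 6)*(r - 1)*(r + 7).
Partial-fraction decomposition: -1/(7*(r + 7)) + 1/(30*(r - 1)) - 16/(5*(r - 6)) + 139/(42*(r - 7)).
Integrate each term: A/(r−a) contributes A·log|r−a|.

139*log(r - 7)/42 - 16*log(r - 6)/5 + log(r - 1)/30 - log(r + 7)/7 + C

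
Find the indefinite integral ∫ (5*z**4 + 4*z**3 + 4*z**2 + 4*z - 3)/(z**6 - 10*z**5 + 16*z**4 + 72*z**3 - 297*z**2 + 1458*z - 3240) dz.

2503*log(z - 6)/450 - 1871*log(z - 5)/306 + 31*log(z - 3)/42 - 1069*log(z + 4)/15750 - 1129*log(z**2 + 9)/19125 - 1831*atan(z/3)/19125 + C

Factor the denominator: (z - 6)*(z - 5)*(z - 3)*(z + 4)*(z**2 + 9).
Partial-fraction decomposition: -(2258*z + 5493)/(19125*(z**2 + 9)) - 1069/(15750*(z + 4)) + 31/(42*(z - 3)) - 1871/(306*(z - 5)) + 2503/(450*(z - 6)).
Integrate each term; A/(z−a) gives A·log|z−a|; the (Bz+D)/(z²+p²) term gives a log and an atan.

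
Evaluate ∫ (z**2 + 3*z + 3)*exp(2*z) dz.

Use integration by parts with u = z**2 + 3*z + 3, dv = exp(2*z) dz, so v = exp(2*z)/2.
Apply parts 2 times (tabular method): alternate signs, differentiate u down to 0, integrate dv up.

(z**2 + 2*z + 2)*exp(2*z)/2 + C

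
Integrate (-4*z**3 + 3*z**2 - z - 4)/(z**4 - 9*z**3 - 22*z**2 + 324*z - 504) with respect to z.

-1236*log(z - 7)/65 + 383*log(z - 6)/24 - 13*log(z - 2)/80 - 487*log(z + 6)/624 + C

Factor the denominator: (z - 7)*(z - 6)*(z - 2)*(z + 6).
Partial-fraction decomposition: -487/(624*(z + 6)) - 13/(80*(z - 2)) + 383/(24*(z - 6)) - 1236/(65*(z - 7)).
Integrate each term: A/(z−a) contributes A·log|z−a|.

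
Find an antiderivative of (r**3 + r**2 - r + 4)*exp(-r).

(-r**3 - 4*r**2 - 7*r - 11)*exp(-r) + C

Use integration by parts with u = r**3 + r**2 - r + 4, dv = exp(-r) dr, so v = -exp(-r).
Apply parts 3 times (tabular method): alternate signs, differentiate u down to 0, integrate dv up.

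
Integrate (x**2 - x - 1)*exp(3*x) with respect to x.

(9*x**2 - 15*x - 4)*exp(3*x)/27 + C

Use integration by parts with u = x**2 - x - 1, dv = exp(3*x) dx, so v = exp(3*x)/3.
Apply parts 2 times (tabular method): alternate signs, differentiate u down to 0, integrate dv up.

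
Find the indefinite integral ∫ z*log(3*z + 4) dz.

Use integration by parts with u = log(3*z + 4), dv = z dz.
Then du = 3/(3*z + 4) dz and v = z**2/2.

z**2*log(3*z + 4)/2 - z**2/4 + 2*z/3 - 8*log(3*z + 4)/9 + C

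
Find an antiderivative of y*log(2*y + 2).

y**2*log(2*y + 2)/2 - y**2/4 + y/2 - log(y + 1)/2 + C

Use integration by parts with u = log(2*y + 2), dv = y dy.
Then du = 2/(2*y + 2) dy and v = y**2/2.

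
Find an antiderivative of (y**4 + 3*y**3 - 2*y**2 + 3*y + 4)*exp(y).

Use integration by parts with u = y**4 + 3*y**3 - 2*y**2 + 3*y + 4, dv = exp(y) dy, so v = exp(y).
Apply parts 4 times (tabular method): alternate signs, differentiate u down to 0, integrate dv up.

(y**4 - y**3 + y**2 + y + 3)*exp(y) + C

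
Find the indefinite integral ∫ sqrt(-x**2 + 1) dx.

x*sqrt(-x**2 + 1)/2 + asin(x)/2 + C

Substitute x = sin(θ), so dx = cos(θ) dθ and the radical becomes sqrt(-x**2 + 1) = cos(θ) by the Pythagorean identity.
Integrate the resulting trig expression in θ, then back-substitute θ = asin(x), sin(θ) = x, cos(θ) = sqrt(-x**2 + 1) (absorbing any constant into C).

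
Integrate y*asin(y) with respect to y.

Use integration by parts with u = arcsin(y), dv = y dy.
Then du = 1/sqrt(-y**2 + 1) dy.

y**2*asin(y)/2 + y*sqrt(-y**2 + 1)/4 - asin(y)/4 + C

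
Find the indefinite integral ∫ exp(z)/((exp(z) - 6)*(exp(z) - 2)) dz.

log(exp(z) - 6)/4 - log(exp(z) - 2)/4 + C

Let u = e^z, du = e^z dz.
The integral becomes ∫ du/((u-2)(u-6)); decompose into partial fractions.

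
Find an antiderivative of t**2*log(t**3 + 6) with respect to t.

t**3*log(t**3 + 6)/3 - t**3/3 + 2*log(t**3 + 6) + C

Let u = t**3 + 6, so du = (3*t**2) dt.
The integral becomes (1/3)·∫ log(u) du; integrate by parts with u′=log(u), dv′=du.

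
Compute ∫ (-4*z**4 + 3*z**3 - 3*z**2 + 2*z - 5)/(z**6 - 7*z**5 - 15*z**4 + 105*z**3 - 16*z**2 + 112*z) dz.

-5*log(z)/112 - 8713*log(z - 7)/11550 + 877*log(z - 4)/1632 + 1277*log(z + 4)/5984 + 41*log(z**2 + 1)/1700 - 13*atan(z)/850 + C

Factor the denominator: z*(z - 7)*(z - 4)*(z + 4)*(z**2 + 1).
Partial-fraction decomposition: (41*z - 13)/(850*(z**2 + 1)) + 1277/(5984*(z + 4)) + 877/(1632*(z - 4)) - 8713/(11550*(z - 7)) - 5/(112*z).
Integrate each term; A/(z−a) gives A·log|z−a|; the (Bz+D)/(z²+p²) term gives a log and an atan.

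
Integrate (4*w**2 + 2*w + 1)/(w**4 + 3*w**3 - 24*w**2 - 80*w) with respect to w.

-log(w)/80 + 37*log(w - 5)/135 - 113*log(w + 4)/432 - 19/(12*w + 48) + C

Factor the denominator: w*(w - 5)*(w + 4)**2.
Partial-fraction decomposition: -113/(432*(w + 4)) + 19/(12*(w + 4)**2) + 37/(135*(w - 5)) - 1/(80*w).
Integrate each term; A/(w−a) gives A·log|w−a|; A/(w−a)² gives −A/(w−a).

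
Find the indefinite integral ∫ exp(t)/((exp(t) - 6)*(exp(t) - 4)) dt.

Let u = e^t, du = e^t dt.
The integral becomes ∫ du/((u-6)(u-4)); decompose into partial fractions.

log(exp(t) - 6)/2 - log(exp(t) - 4)/2 + C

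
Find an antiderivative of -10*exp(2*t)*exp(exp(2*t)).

-5*exp(exp(2*t)) + C

Let u = exp(2*t), so du = (2*exp(2*t)) dt.
Rewriting, the integral becomes -5·∫ e^u du = -5·e^u.
Substituting back, u = exp(2*t).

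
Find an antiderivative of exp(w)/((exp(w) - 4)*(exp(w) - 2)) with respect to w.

Let u = e^w, du = e^w dw.
The integral becomes ∫ du/((u-2)(u-4)); decompose into partial fractions.

log(exp(w) - 4)/2 - log(exp(w) - 2)/2 + C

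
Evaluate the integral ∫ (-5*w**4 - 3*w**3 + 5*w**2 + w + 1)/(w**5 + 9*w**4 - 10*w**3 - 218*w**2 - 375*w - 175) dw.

Factor the denominator: (w - 5)*(w + 1)**2*(w + 5)*(w + 7).
Partial-fraction decomposition: -1193/(96*(w + 7)) + 2629/(320*(w + 5)) - 5/(576*(w + 1)) - 1/(48*(w + 1)**2) - 1123/(1440*(w - 5)).
Integrate each term; A/(w−a) gives A·log|w−a|; A/(w−a)² gives −A/(w−a).

-1123*log(w - 5)/1440 - 5*log(w + 1)/576 + 2629*log(w + 5)/320 - 1193*log(w + 7)/96 + 1/(48*w + 48) + C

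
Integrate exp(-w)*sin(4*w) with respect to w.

-exp(-w)*sin(4*w)/17 - 4*exp(-w)*cos(4*w)/17 + C

Let I denote the integral. Integrate by parts with u = sin(4*w), dv = exp(-w) dw, so v = -exp(-w): I = -exp(-w)*sin(4*w) + 4·∫ exp(-w)*cos(4*w) dw.
Apply parts again with u = cos(4*w), dv = exp(-w) dw: ∫ exp(-w)*cos(4*w) dw = -exp(-w)*cos(4*w) − 4·I. Substituting back brings back I: I = -exp(-w)*sin(4*w) - 4*exp(-w)*cos(4*w) − 16·I.
Solving for I: (1 + 16)·I equals the remaining terms, so I = (1/17)·(-exp(-w)*sin(4*w) - 4*exp(-w)*cos(4*w)).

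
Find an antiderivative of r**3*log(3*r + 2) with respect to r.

r**4*log(3*r + 2)/4 - r**4/16 + r**3/18 - r**2/18 + 2*r/27 - 4*log(3*r + 2)/81 + C

Use integration by parts with u = log(3*r + 2), dv = r**3 dr.
Then du = 3/(3*r + 2) dr and v = r**4/4.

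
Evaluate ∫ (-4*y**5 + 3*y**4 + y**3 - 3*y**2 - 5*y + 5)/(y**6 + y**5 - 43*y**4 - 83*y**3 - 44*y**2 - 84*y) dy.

-5*log(y)/84 - 6651*log(y - 7)/4550 + 19*log(y + 2)/40 - 34703*log(y + 6)/11544 + 97*log(y**2 + 1)/3700 + 269*atan(y)/1850 + C

Factor the denominator: y*(y - 7)*(y + 2)*(y + 6)*(y**2 + 1).
Partial-fraction decomposition: (97*y + 269)/(1850*(y**2 + 1)) - 34703/(11544*(y + 6)) + 19/(40*(y + 2)) - 6651/(4550*(y - 7)) - 5/(84*y).
Integrate each term; A/(y−a) gives A·log|y−a|; the (By+D)/(y²+p²) term gives a log and an atan.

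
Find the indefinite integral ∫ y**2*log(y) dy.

Use integration by parts with u = log(y), dv = y**2 dy.
Then du = 1/y dy and v = y**3/3.

y**3*log(y)/3 - y**3/9 + C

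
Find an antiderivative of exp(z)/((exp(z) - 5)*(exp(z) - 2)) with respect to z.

log(exp(z) - 5)/3 - log(exp(z) - 2)/3 + C

Let u = e^z, du = e^z dz.
The integral becomes ∫ du/((u-5)(u-2)); decompose into partial fractions.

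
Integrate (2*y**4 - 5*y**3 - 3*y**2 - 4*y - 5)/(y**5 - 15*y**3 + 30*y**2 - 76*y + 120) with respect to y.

-17*log(y - 3)/104 + 33*log(y - 2)/56 + 1815*log(y + 5)/1624 + 1377*log(y**2 + 4)/6032 - 151*atan(y/2)/3016 + C

Factor the denominator: (y - 3)*(y - 2)*(y + 5)*(y**2 + 4).
Partial-fraction decomposition: (1377*y - 302)/(3016*(y**2 + 4)) + 1815/(1624*(y + 5)) + 33/(56*(y - 2)) - 17/(104*(y - 3)).
Integrate each term; A/(y−a) gives A·log|y−a|; the (By+D)/(y²+p²) term gives a log and an atan.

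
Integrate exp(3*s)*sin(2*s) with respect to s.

3*exp(3*s)*sin(2*s)/13 - 2*exp(3*s)*cos(2*s)/13 + C

Let I denote the integral. Integrate by parts with u = sin(2*s), dv = exp(3*s) ds, so v = exp(3*s)/3: I = exp(3*s)*sin(2*s)/3 − (2/3)·∫ exp(3*s)*cos(2*s) ds.
Apply parts again with u = cos(2*s), dv = exp(3*s) ds: ∫ exp(3*s)*cos(2*s) ds = exp(3*s)*cos(2*s)/3 + (2/3)·I. Substituting back brings back I: I = exp(3*s)*sin(2*s)/3 - 2*exp(3*s)*cos(2*s)/9 − (4/9)·I.
Solving for I: (1 + 4/9)·I equals the remaining terms, so I = (9/13)·(exp(3*s)*sin(2*s)/3 - 2*exp(3*s)*cos(2*s)/9).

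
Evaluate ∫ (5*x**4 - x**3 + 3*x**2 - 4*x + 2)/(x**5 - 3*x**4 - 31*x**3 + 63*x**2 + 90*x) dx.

log(x)/45 + 3175*log(x - 6)/693 - 395*log(x - 3)/288 - 15*log(x + 1)/112 + 3347*log(x + 5)/1760 + C

Factor the denominator: x*(x - 6)*(x - 3)*(x + 1)*(x + 5).
Partial-fraction decomposition: 3347/(1760*(x + 5)) - 15/(112*(x + 1)) - 395/(288*(x - 3)) + 3175/(693*(x - 6)) + 1/(45*x).
Integrate each term: A/(x−a) contributes A·log|x−a|.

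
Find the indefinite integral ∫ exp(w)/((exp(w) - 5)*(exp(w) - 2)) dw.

Let u = e^w, du = e^w dw.
The integral becomes ∫ du/((u-5)(u-2)); decompose into partial fractions.

log(exp(w) - 5)/3 - log(exp(w) - 2)/3 + C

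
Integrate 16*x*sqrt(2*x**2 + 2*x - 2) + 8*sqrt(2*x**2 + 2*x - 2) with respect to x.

Let u = 2*x**2 + 2*x - 2, so du = (4*x + 2) dx.
Rewriting, the integral becomes 4·∫ √u du = 4·(2/3)u^(3/2).
Substituting back, u = 2*x**2 + 2*x - 2.

8*(2*x**2 + 2*x - 2)**(3/2)/3 + C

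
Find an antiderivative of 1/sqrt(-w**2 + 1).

asin(w) + C

Substitute w = sin(θ), so dw = cos(θ) dθ and the radical becomes sqrt(-w**2 + 1) = cos(θ) by the Pythagorean identity.
Integrate the resulting trig expression in θ, then back-substitute θ = asin(w), sin(θ) = w, cos(θ) = sqrt(-w**2 + 1) (absorbing any constant into C).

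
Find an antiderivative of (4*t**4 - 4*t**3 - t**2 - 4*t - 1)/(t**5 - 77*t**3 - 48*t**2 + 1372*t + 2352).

453*log(t - 7)/77 - 4259*log(t - 6)/1040 + 11*log(t + 2)/80 - 1279*log(t + 4)/660 + 5477*log(t + 7)/1365 + C

Factor the denominator: (t - 7)*(t - 6)*(t + 2)*(t + 4)*(t + 7).
Partial-fraction decomposition: 5477/(1365*(t + 7)) - 1279/(660*(t + 4)) + 11/(80*(t + 2)) - 4259/(1040*(t - 6)) + 453/(77*(t - 7)).
Integrate each term: A/(t−a) contributes A·log|t−a|.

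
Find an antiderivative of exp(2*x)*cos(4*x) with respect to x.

exp(2*x)*sin(4*x)/5 + exp(2*x)*cos(4*x)/10 + C

Let I denote the integral. Integrate by parts with u = cos(4*x), dv = exp(2*x) dx, so v = exp(2*x)/2: I = exp(2*x)*cos(4*x)/2 + 2·∫ exp(2*x)*sin(4*x) dx.
Apply parts again with u = sin(4*x), dv = exp(2*x) dx: ∫ exp(2*x)*sin(4*x) dx = exp(2*x)*sin(4*x)/2 − 2·I. Substituting back brings back I: I = exp(2*x)*sin(4*x) + exp(2*x)*cos(4*x)/2 − 4·I.
Solving for I: (1 + 4)·I equals the remaining terms, so I = (1/5)·(exp(2*x)*sin(4*x) + exp(2*x)*cos(4*x)/2).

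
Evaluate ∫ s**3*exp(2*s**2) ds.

(2*s**2 - 1)*exp(2*s**2)/8 + C

Let u = s², du = 2s ds; rewrite as (1/2)∫ u^1·exp(2u) du.
Now integrate by parts 1 time.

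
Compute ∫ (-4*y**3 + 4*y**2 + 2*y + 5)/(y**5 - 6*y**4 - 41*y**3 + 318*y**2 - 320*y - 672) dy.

-703*log(y - 6)/364 + 21497*log(y - 4)/12100 - 11*log(y + 1)/1050 + 1559*log(y + 7)/9438 - 179/(110*y - 440) + C

Factor the denominator: (y - 6)*(y - 4)**2*(y + 1)*(y + 7).
Partial-fraction decomposition: 1559/(9438*(y + 7)) - 11/(1050*(y + 1)) + 21497/(12100*(y - 4)) + 179/(110*(y - 4)**2) - 703/(364*(y - 6)).
Integrate each term; A/(y−a) gives A·log|y−a|; A/(y−a)² gives −A/(y−a).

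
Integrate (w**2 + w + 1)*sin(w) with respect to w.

Use integration by parts with u = w**2 + w + 1, dv = sin(w) dw, so v = -cos(w).
Apply parts 2 times (tabular method): alternate signs, differentiate u down to 0, integrate dv up.

-w**2*cos(w) + 2*w*sin(w) - w*cos(w) + sin(w) + cos(w) + C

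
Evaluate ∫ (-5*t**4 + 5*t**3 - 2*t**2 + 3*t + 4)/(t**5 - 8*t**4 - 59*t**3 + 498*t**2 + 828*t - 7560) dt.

Factor the denominator: (t - 7)*(t - 6)**2*(t + 5)*(t + 6).
Partial-fraction decomposition: -3823/(936*(t + 6)) + 3811/(1452*(t + 5)) + 547891/(8712*(t - 6)) + 2725/(66*(t - 6)**2) - 10363/(156*(t - 7)).
Integrate each term; A/(t−a) gives A·log|t−a|; A/(t−a)² gives −A/(t−a).

-10363*log(t - 7)/156 + 547891*log(t - 6)/8712 + 3811*log(t + 5)/1452 - 3823*log(t + 6)/936 - 2725/(66*t - 396) + C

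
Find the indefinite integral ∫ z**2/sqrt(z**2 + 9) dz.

Substitute z = 3·tan(θ), so dz = 3·sec(θ)^2 dθ and the radical becomes sqrt(z**2 + 9) = 3·sec(θ) by the Pythagorean identity.
Integrate the resulting trig expression in θ, then back-substitute tan(θ) = z/3, sec(θ) = sqrt(z**2 + 9)/3 (absorbing any constant into C).

z*sqrt(z**2 + 9)/2 - 9*log(z + sqrt(z**2 + 9))/2 + C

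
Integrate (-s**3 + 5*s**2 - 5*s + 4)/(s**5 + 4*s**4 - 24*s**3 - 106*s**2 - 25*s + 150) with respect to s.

Factor the denominator: (s - 5)*(s - 1)*(s + 2)*(s + 3)*(s + 5).
Partial-fraction decomposition: 31/(40*(s + 5)) - 91/(64*(s + 3)) + 2/(3*(s + 2)) - 1/(96*(s - 1)) - 3/(320*(s - 5)).
Integrate each term: A/(s−a) contributes A·log|s−a|.

-3*log(s - 5)/320 - log(s - 1)/96 + 2*log(s + 2)/3 - 91*log(s + 3)/64 + 31*log(s + 5)/40 + C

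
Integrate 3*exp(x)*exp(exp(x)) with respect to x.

3*exp(exp(x)) + C

Let u = exp(x), so du = (exp(x)) dx.
Rewriting, the integral becomes 3·∫ e^u du = 3·e^u.
Substituting back, u = exp(x).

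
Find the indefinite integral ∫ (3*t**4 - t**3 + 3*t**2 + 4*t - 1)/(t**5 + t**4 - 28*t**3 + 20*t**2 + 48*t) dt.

-log(t)/48 + 767*log(t - 4)/400 - 59*log(t - 2)/96 - 2*log(t + 1)/75 + 4187*log(t + 6)/2400 + C

Factor the denominator: t*(t - 4)*(t - 2)*(t + 1)*(t + 6).
Partial-fraction decomposition: 4187/(2400*(t + 6)) - 2/(75*(t + 1)) - 59/(96*(t - 2)) + 767/(400*(t - 4)) - 1/(48*t).
Integrate each term: A/(t−a) contributes A·log|t−a|.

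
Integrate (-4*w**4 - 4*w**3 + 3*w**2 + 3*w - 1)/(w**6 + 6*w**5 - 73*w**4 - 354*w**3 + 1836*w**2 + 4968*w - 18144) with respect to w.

Factor the denominator: (w - 6)*(w - 4)*(w - 3)*(w + 6)**2*(w + 7).
Partial-fraction decomposition: 737/(130*(w + 7)) - 1075717/(194400*(w + 6)) + 4231/(1080*(w + 6)**2) - 397/(2430*(w - 3)) + 111/(200*(w - 4)) - 5923/(11232*(w - 6)).
Integrate each term; A/(w−a) gives A·log|w−a|; A/(w−a)² gives −A/(w−a).

-5923*log(w - 6)/11232 + 111*log(w - 4)/200 - 397*log(w - 3)/2430 - 1075717*log(w + 6)/194400 + 737*log(w + 7)/130 - 4231/(1080*w + 6480) + C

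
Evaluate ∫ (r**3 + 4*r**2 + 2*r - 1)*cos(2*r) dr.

r**3*sin(2*r)/2 + 2*r**2*sin(2*r) + 3*r**2*cos(2*r)/4 + r*sin(2*r)/4 + 2*r*cos(2*r) - 3*sin(2*r)/2 + cos(2*r)/8 + C

Use integration by parts with u = r**3 + 4*r**2 + 2*r - 1, dv = cos(2*r) dr, so v = sin(2*r)/2.
Apply parts 3 times (tabular method): alternate signs, differentiate u down to 0, integrate dv up.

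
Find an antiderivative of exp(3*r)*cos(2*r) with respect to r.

2*exp(3*r)*sin(2*r)/13 + 3*exp(3*r)*cos(2*r)/13 + C

Let I denote the integral. Integrate by parts with u = cos(2*r), dv = exp(3*r) dr, so v = exp(3*r)/3: I = exp(3*r)*cos(2*r)/3 + (2/3)·∫ exp(3*r)*sin(2*r) dr.
Apply parts again with u = sin(2*r), dv = exp(3*r) dr: ∫ exp(3*r)*sin(2*r) dr = exp(3*r)*sin(2*r)/3 − (2/3)·I. Substituting back brings back I: I = 2*exp(3*r)*sin(2*r)/9 + exp(3*r)*cos(2*r)/3 − (4/9)·I.
Solving for I: (1 + 4/9)·I equals the remaining terms, so I = (9/13)·(2*exp(3*r)*sin(2*r)/9 + exp(3*r)*cos(2*r)/3).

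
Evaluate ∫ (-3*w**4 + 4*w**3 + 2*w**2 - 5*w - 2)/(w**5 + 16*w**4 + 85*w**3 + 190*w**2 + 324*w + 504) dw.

Factor the denominator: (w + 3)*(w + 6)*(w + 7)*(w**2 + 4).
Partial-fraction decomposition: (791*w - 2516)/(6890*(w**2 + 4)) - 2111/(53*(w + 7)) + 1163/(30*(w + 6)) - 80/(39*(w + 3)).
Integrate each term; A/(w−a) gives A·log|w−a|; the (Bw+D)/(w²+p²) term gives a log and an atan.

-80*log(w + 3)/39 + 1163*log(w + 6)/30 - 2111*log(w + 7)/53 + 791*log(w**2 + 4)/13780 - 629*atan(w/2)/3445 + C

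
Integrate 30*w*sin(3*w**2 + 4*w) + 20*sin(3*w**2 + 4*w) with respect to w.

-5*cos(3*w**2 + 4*w) + C

Let u = 3*w**2 + 4*w, so du = (6*w + 4) dw.
Rewriting, the integral becomes 5·∫ sin(u) du = 5·-cos(u).
Substituting back, u = 3*w**2 + 4*w.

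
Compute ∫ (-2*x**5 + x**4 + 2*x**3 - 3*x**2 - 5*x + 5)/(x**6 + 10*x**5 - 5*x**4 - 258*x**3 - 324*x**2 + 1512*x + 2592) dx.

Factor the denominator: (x - 4)*(x - 3)*(x + 2)*(x + 3)*(x + 6)**2.
Partial-fraction decomposition: -106811/(194400*(x + 6)) + 16343/(1080*(x + 6)**2) - 253/(189*(x + 3)) + 67/(480*(x + 2)) + 194/(1215*(x - 3)) - 1727/(4200*(x - 4)).
Integrate each term; A/(x−a) gives A·log|x−a|; A/(x−a)² gives −A/(x−a).

-1727*log(x - 4)/4200 + 194*log(x - 3)/1215 + 67*log(x + 2)/480 - 253*log(x + 3)/189 - 106811*log(x + 6)/194400 - 16343/(1080*x + 6480) + C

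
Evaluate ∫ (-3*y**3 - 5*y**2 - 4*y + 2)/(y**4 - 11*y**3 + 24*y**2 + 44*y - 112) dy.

Factor the denominator: (y - 7)*(y - 4)*(y - 2)*(y + 2).
Partial-fraction decomposition: -7/(108*(y + 2)) - 5/(4*(y - 2)) + 143/(18*(y - 4)) - 260/(27*(y - 7)).
Integrate each term: A/(y−a) contributes A·log|y−a|.

-260*log(y - 7)/27 + 143*log(y - 4)/18 - 5*log(y - 2)/4 - 7*log(y + 2)/108 + C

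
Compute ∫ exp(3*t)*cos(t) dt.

exp(3*t)*sin(t)/10 + 3*exp(3*t)*cos(t)/10 + C

Let I denote the integral. Integrate by parts with u = cos(t), dv = exp(3*t) dt, so v = exp(3*t)/3: I = exp(3*t)*cos(t)/3 + (1/3)·∫ exp(3*t)*sin(t) dt.
Apply parts again with u = sin(t), dv = exp(3*t) dt: ∫ exp(3*t)*sin(t) dt = exp(3*t)*sin(t)/3 − (1/3)·I. Substituting back brings back I: I = exp(3*t)*sin(t)/9 + exp(3*t)*cos(t)/3 − (1/9)·I.
Solving for I: (1 + 1/9)·I equals the remaining terms, so I = (9/10)·(exp(3*t)*sin(t)/9 + exp(3*t)*cos(t)/3).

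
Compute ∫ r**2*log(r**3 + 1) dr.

Let u = r**3 + 1, so du = (3*r**2) dr.
The integral becomes (1/3)·∫ log(u) du; integrate by parts with u′=log(u), dv′=du.

r**3*log(r**3 + 1)/3 - r**3/3 + log(r**3 + 1)/3 + C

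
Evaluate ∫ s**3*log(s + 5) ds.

Use integration by parts with u = log(s + 5), dv = s**3 ds.
Then du = 1/(s + 5) ds and v = s**4/4.

s**4*log(s + 5)/4 - s**4/16 + 5*s**3/12 - 25*s**2/8 + 125*s/4 - 625*log(s + 5)/4 + C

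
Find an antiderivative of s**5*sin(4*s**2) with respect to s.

-s**4*cos(4*s**2)/8 + s**2*sin(4*s**2)/16 + cos(4*s**2)/64 + C

Let u = s², du = 2s ds; rewrite as (1/2)∫ u^2·sin(4u) du.
Now integrate by parts 2 times.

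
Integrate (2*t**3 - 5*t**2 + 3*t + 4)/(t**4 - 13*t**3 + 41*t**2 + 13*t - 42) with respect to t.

Factor the denominator: (t - 7)*(t - 6)*(t - 1)*(t + 1).
Partial-fraction decomposition: 3/(56*(t + 1)) + 1/(15*(t - 1)) - 274/(35*(t - 6)) + 233/(24*(t - 7)).
Integrate each term: A/(t−a) contributes A·log|t−a|.

233*log(t - 7)/24 - 274*log(t - 6)/35 + log(t - 1)/15 + 3*log(t + 1)/56 + C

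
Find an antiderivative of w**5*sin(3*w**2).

Let u = w², du = 2w dw; rewrite as (1/2)∫ u^2·sin(3u) du.
Now integrate by parts 2 times.

-w**4*cos(3*w**2)/6 + w**2*sin(3*w**2)/9 + cos(3*w**2)/27 + C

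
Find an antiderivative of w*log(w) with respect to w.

w**2*log(w)/2 - w**2/4 + C

Use integration by parts with u = log(w), dv = w dw.
Then du = 1/w dw and v = w**2/2.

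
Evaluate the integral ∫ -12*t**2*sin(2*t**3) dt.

Let u = 2*t**3, so du = (6*t**2) dt.
Rewriting, the integral becomes -2·∫ sin(u) du = -2·-cos(u).
Substituting back, u = 2*t**3.

2*cos(2*t**3) + C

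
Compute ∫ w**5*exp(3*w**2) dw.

(9*w**4 - 6*w**2 + 2)*exp(3*w**2)/54 + C

Let u = w², du = 2w dw; rewrite as (1/2)∫ u^2·exp(3u) du.
Now integrate by parts 2 times.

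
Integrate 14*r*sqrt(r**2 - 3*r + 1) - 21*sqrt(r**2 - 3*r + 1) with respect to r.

Let u = r**2 - 3*r + 1, so du = (2*r - 3) dr.
Rewriting, the integral becomes 7·∫ √u du = 7·(2/3)u^(3/2).
Substituting back, u = r**2 - 3*r + 1.

14*(r**2 - 3*r + 1)**(3/2)/3 + C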